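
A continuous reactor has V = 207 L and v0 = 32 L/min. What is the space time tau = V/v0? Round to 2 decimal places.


tau = V / v0
tau = 207 / 32
tau = 6.47 min


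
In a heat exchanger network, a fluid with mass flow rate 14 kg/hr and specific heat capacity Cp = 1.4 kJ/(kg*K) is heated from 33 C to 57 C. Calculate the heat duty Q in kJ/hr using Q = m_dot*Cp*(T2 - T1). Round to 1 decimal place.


Q = m_dot * Cp * (T2 - T1)
Q = 14 * 1.4 * (57 - 33)
Q = 14 * 1.4 * 24
Q = 470.4 kJ/hr


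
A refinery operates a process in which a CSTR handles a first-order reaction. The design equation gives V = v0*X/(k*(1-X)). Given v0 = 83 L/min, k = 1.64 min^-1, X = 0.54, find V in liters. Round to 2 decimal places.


V = v0 * X / (k * (1 - X))
V = 83 * 0.54 / (1.64 * (1 - 0.54))
V = 44.82 / (1.64 * 0.46)
V = 44.82 / 0.7544
V = 59.41 L


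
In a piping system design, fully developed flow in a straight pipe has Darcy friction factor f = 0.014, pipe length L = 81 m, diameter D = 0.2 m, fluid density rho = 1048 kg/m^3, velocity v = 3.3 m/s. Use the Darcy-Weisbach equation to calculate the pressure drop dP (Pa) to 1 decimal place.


dP = f * (L/D) * (rho*v^2/2)
dP = 0.014 * (81/0.2) * (1048*3.3^2/2)
L/D = 405.0
rho*v^2/2 = 1048*10.89/2 = 5706.36
dP = 0.014 * 405.0 * 5706.36
dP = 32355.1 Pa


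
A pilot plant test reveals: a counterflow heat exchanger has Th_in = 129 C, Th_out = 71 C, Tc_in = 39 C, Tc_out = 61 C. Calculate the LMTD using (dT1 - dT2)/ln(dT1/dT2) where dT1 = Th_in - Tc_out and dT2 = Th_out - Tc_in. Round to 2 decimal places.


dT1 = Th_in - Tc_out = 129 - 61 = 68
dT2 = Th_out - Tc_in = 71 - 39 = 32
LMTD = (dT1 - dT2) / ln(dT1/dT2)
LMTD = (68 - 32) / ln(68/32)
LMTD = 47.76 K


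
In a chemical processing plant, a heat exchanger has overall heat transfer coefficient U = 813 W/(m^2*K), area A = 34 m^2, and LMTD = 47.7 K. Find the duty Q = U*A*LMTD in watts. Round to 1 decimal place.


Q = U * A * LMTD
Q = 813 * 34 * 47.7
Q = 1318523.4 W


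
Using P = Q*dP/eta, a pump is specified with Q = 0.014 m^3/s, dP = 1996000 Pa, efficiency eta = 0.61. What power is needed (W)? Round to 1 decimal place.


P = Q * dP / eta
P = 0.014 * 1996000 / 0.61
P = 27944.0 / 0.61
P = 45809.8 W


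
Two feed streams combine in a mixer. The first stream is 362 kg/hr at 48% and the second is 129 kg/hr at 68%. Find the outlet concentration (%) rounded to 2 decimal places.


Mass balance on solute: F1*x1 + F2*x2 = F3*x3
F3 = F1 + F2 = 362 + 129 = 491 kg/hr
x3 = (F1*x1 + F2*x2)/F3
x3 = (362*0.48 + 129*0.68) / 491
x3 = 53.25%


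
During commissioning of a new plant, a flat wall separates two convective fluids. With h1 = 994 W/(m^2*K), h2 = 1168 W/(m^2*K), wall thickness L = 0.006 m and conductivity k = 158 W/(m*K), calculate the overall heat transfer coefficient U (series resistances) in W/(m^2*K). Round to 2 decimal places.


1/U = 1/h1 + L/k + 1/h2
1/U = 1/994 + 0.006/158 + 1/1168
1/U = 0.0010060362 + 3.79747e-05 + 0.0008561644
1/U = 0.0019001753
U = 526.27 W/(m^2*K)


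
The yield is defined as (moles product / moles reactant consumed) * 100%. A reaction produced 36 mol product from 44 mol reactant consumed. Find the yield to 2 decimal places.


Yield = (moles product / moles consumed) * 100%
Yield = (36 / 44) * 100
Yield = 0.8182 * 100
Yield = 81.82%


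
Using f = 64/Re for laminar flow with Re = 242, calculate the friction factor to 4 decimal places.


f = 64 / Re
f = 64 / 242
f = 0.2645


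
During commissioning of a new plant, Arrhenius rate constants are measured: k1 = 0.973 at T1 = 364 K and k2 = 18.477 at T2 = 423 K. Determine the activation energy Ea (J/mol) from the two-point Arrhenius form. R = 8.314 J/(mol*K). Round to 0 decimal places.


Ea = R * ln(k2/k1) / (1/T1 - 1/T2)
ln(k2/k1) = ln(18.477/0.973) = 2.9438979
1/T1 - 1/T2 = 1/364 - 1/423 = 0.000383186553
Ea = 8.314 * 2.9438979 / 0.000383186553
Ea = 63874 J/mol


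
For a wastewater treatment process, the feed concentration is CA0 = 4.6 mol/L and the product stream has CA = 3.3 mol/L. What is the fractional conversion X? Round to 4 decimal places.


X = (CA0 - CA) / CA0
X = (4.6 - 3.3) / 4.6
X = 1.3 / 4.6
X = 0.2826


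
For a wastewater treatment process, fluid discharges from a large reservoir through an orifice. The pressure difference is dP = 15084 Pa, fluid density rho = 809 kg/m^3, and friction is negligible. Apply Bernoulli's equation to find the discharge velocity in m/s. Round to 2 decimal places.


v = sqrt(2*dP/rho)
v = sqrt(2*15084/809)
v = sqrt(37.290482)
v = 6.11 m/s


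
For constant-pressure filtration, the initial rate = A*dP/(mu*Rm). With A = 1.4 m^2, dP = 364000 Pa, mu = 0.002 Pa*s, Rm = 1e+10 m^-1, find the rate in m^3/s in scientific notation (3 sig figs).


rate = A * dP / (mu * Rm)
rate = 1.4 * 364000 / (0.002 * 1e+10)
rate = 509600.0 / 2.000e+07
rate = 2.55e-02 m^3/s


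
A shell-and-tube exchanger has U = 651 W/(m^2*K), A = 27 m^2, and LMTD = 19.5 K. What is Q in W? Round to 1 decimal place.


Q = U * A * LMTD
Q = 651 * 27 * 19.5
Q = 342751.5 W


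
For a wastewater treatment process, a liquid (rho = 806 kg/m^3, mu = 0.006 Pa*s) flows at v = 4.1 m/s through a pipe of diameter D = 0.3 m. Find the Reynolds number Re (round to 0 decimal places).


Re = rho * v * D / mu
Re = 806 * 4.1 * 0.3 / 0.006
Re = 991.38 / 0.006
Re = 165230


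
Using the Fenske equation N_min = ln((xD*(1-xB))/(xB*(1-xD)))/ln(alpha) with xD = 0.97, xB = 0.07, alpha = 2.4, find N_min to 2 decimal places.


N_min = ln((xD*(1-xB))/(xB*(1-xD))) / ln(alpha)
Numerator inside ln: 0.9021 / 0.0021 = 429.571429
ln(429.571429) = 6.062788
ln(alpha) = ln(2.4) = 0.875469
N_min = 6.062788 / 0.875469 = 6.93


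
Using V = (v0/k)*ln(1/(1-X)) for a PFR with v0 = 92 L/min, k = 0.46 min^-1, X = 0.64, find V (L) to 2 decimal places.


V = (v0/k) * ln(1/(1-X))
V = (92/0.46) * ln(1/(1-0.64))
V = 200.0 * ln(2.777778)
V = 200.0 * 1.021651
V = 204.33 L


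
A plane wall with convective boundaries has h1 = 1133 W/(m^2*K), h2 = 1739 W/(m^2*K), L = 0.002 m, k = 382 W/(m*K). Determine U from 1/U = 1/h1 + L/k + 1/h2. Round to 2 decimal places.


1/U = 1/h1 + L/k + 1/h2
1/U = 1/1133 + 0.002/382 + 1/1739
1/U = 0.0008826125 + 5.2356e-06 + 0.0005750431
1/U = 0.0014628912
U = 683.58 W/(m^2*K)


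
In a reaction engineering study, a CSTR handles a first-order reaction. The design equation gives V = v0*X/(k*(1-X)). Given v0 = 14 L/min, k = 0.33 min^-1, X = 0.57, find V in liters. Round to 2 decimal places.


V = v0 * X / (k * (1 - X))
V = 14 * 0.57 / (0.33 * (1 - 0.57))
V = 7.98 / (0.33 * 0.43)
V = 7.98 / 0.1419
V = 56.24 L


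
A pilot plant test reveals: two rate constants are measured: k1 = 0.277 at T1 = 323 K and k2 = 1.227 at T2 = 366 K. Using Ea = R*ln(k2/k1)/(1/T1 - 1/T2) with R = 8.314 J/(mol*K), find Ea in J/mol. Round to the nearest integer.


Ea = R * ln(k2/k1) / (1/T1 - 1/T2)
ln(k2/k1) = ln(1.227/0.277) = 1.4883099
1/T1 - 1/T2 = 1/323 - 1/366 = 0.000363734795
Ea = 8.314 * 1.4883099 / 0.000363734795
Ea = 34019 J/mol


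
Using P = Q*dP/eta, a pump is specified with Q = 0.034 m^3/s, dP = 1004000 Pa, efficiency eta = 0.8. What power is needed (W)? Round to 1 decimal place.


P = Q * dP / eta
P = 0.034 * 1004000 / 0.8
P = 34136.0 / 0.8
P = 42670.0 W


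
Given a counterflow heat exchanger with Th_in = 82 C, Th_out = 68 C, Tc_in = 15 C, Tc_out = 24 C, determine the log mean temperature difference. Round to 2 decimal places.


dT1 = Th_in - Tc_out = 82 - 24 = 58
dT2 = Th_out - Tc_in = 68 - 15 = 53
LMTD = (dT1 - dT2) / ln(dT1/dT2)
LMTD = (58 - 53) / ln(58/53)
LMTD = 55.46 K


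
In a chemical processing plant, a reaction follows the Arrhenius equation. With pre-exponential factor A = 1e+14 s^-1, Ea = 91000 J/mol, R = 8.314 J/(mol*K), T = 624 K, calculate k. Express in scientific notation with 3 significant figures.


k = A * exp(-Ea/(R*T))
k = 1e+14 * exp(-91000 / (8.314 * 624))
k = 1e+14 * exp(-17.540694)
k = 2.41e+06


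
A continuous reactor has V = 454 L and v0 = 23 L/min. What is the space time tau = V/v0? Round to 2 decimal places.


tau = V / v0
tau = 454 / 23
tau = 19.74 min


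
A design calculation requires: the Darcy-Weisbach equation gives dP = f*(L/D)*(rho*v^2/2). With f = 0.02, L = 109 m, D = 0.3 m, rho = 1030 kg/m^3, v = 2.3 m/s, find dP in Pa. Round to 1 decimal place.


dP = f * (L/D) * (rho*v^2/2)
dP = 0.02 * (109/0.3) * (1030*2.3^2/2)
L/D = 363.33333333
rho*v^2/2 = 1030*5.29/2 = 2724.35
dP = 0.02 * 363.33333333 * 2724.35
dP = 19796.9 Pa


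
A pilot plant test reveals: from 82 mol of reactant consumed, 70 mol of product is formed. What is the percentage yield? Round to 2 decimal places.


Yield = (moles product / moles consumed) * 100%
Yield = (70 / 82) * 100
Yield = 0.8537 * 100
Yield = 85.37%


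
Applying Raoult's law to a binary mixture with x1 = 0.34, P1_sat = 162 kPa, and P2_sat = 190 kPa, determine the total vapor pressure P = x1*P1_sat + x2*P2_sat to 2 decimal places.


P = x1*P1_sat + x2*P2_sat
x2 = 1 - x1 = 1 - 0.34 = 0.66
P = 0.34*162 + 0.66*190
P = 55.08 + 125.4
P = 180.48 kPa


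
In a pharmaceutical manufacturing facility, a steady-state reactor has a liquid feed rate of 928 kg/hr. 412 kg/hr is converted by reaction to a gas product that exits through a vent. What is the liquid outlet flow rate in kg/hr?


Steady-state mass balance on the main outlet: F_out = F_in - F_removed
F_out = 928 - 412
F_out = 516 kg/hr


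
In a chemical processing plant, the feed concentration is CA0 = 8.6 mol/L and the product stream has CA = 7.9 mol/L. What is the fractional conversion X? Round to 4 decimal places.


X = (CA0 - CA) / CA0
X = (8.6 - 7.9) / 8.6
X = 0.7 / 8.6
X = 0.0814


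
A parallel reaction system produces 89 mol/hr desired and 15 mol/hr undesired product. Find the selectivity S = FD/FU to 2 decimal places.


S = desired product rate / undesired product rate
S = 89 / 15
S = 5.93


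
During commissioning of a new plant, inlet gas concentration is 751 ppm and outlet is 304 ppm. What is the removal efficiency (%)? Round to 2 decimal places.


Efficiency = (G_in - G_out) / G_in * 100%
Efficiency = (751 - 304) / 751 * 100
Efficiency = 447 / 751 * 100
Efficiency = 59.52%


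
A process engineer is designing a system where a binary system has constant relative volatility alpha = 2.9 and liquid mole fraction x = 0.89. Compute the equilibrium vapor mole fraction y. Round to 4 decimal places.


y = alpha*x / (1 + (alpha-1)*x)
y = 2.9*0.89 / (1 + (2.9-1)*0.89)
y = 2.581 / (1 + 1.691)
y = 2.581 / 2.691
y = 0.9591


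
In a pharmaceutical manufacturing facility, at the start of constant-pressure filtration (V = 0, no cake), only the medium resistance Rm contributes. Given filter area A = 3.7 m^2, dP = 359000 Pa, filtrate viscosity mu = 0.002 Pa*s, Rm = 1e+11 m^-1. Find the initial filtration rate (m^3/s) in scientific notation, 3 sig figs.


rate = A * dP / (mu * Rm)
rate = 3.7 * 359000 / (0.002 * 1e+11)
rate = 1328300.0 / 2.000e+08
rate = 6.64e-03 m^3/s


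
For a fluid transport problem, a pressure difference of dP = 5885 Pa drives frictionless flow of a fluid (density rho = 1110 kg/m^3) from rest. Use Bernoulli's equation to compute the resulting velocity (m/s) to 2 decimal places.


v = sqrt(2*dP/rho)
v = sqrt(2*5885/1110)
v = sqrt(10.603604)
v = 3.26 m/s


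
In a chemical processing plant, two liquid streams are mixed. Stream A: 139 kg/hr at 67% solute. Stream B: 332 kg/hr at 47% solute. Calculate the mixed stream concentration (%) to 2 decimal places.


Mass balance on solute: F1*x1 + F2*x2 = F3*x3
F3 = F1 + F2 = 139 + 332 = 471 kg/hr
x3 = (F1*x1 + F2*x2)/F3
x3 = (139*0.67 + 332*0.47) / 471
x3 = 52.90%


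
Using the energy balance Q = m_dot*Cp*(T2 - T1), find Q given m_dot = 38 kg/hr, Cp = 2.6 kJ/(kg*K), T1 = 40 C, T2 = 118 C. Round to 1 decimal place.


Q = m_dot * Cp * (T2 - T1)
Q = 38 * 2.6 * (118 - 40)
Q = 38 * 2.6 * 78
Q = 7706.4 kJ/hr


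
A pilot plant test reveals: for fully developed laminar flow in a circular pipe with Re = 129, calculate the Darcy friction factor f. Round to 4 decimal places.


f = 64 / Re
f = 64 / 129
f = 0.4961


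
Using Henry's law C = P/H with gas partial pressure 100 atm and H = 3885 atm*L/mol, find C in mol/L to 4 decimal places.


C = P / H
C = 100 / 3885
C = 0.0257 mol/L


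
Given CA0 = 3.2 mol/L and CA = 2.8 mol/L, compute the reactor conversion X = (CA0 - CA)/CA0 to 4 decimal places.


X = (CA0 - CA) / CA0
X = (3.2 - 2.8) / 3.2
X = 0.4 / 3.2
X = 0.1250


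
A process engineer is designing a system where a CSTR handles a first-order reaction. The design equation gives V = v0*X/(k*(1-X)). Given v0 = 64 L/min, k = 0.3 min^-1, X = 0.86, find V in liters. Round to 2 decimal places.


V = v0 * X / (k * (1 - X))
V = 64 * 0.86 / (0.3 * (1 - 0.86))
V = 55.04 / (0.3 * 0.14)
V = 55.04 / 0.042
V = 1310.48 L


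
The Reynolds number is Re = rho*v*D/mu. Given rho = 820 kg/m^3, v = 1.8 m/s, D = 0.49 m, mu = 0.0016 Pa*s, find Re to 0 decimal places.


Re = rho * v * D / mu
Re = 820 * 1.8 * 0.49 / 0.0016
Re = 723.24 / 0.0016
Re = 452025


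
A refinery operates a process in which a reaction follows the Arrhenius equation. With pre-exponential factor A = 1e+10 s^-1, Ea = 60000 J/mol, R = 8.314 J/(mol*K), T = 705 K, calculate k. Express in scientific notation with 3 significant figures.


k = A * exp(-Ea/(R*T))
k = 1e+10 * exp(-60000 / (8.314 * 705))
k = 1e+10 * exp(-10.236515)
k = 3.58e+05


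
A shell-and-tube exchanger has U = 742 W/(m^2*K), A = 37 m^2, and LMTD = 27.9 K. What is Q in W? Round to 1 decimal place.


Q = U * A * LMTD
Q = 742 * 37 * 27.9
Q = 765966.6 W


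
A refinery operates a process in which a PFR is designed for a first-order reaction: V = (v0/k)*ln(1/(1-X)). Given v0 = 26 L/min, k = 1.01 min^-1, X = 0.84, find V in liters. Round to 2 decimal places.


V = (v0/k) * ln(1/(1-X))
V = (26/1.01) * ln(1/(1-0.84))
V = 25.742574 * ln(6.25)
V = 25.742574 * 1.832581
V = 47.18 L


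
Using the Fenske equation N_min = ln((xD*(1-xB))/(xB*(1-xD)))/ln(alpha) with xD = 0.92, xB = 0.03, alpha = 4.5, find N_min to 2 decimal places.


N_min = ln((xD*(1-xB))/(xB*(1-xD))) / ln(alpha)
Numerator inside ln: 0.8924 / 0.0024 = 371.833333
ln(371.833333) = 5.918446
ln(alpha) = ln(4.5) = 1.504077
N_min = 5.918446 / 1.504077 = 3.93


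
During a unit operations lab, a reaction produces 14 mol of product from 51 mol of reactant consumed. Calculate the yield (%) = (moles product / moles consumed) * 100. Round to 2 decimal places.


Yield = (moles product / moles consumed) * 100%
Yield = (14 / 51) * 100
Yield = 0.2745 * 100
Yield = 27.45%


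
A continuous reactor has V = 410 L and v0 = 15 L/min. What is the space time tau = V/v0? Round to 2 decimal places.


tau = V / v0
tau = 410 / 15
tau = 27.33 min


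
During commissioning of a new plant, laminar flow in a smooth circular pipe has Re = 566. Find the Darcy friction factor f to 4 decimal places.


f = 64 / Re
f = 64 / 566
f = 0.1131


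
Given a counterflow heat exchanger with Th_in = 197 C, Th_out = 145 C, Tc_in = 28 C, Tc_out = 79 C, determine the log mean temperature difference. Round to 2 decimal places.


dT1 = Th_in - Tc_out = 197 - 79 = 118
dT2 = Th_out - Tc_in = 145 - 28 = 117
LMTD = (dT1 - dT2) / ln(dT1/dT2)
LMTD = (118 - 117) / ln(118/117)
LMTD = 117.50 K


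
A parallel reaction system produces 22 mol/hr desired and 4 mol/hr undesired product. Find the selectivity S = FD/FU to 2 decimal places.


S = desired product rate / undesired product rate
S = 22 / 4
S = 5.50


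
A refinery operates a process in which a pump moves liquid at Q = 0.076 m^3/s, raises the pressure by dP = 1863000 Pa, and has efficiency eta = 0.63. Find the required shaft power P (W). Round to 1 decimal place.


P = Q * dP / eta
P = 0.076 * 1863000 / 0.63
P = 141588.0 / 0.63
P = 224742.9 W


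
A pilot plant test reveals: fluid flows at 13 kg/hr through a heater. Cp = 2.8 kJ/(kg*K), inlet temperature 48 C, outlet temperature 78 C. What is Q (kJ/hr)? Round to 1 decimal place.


Q = m_dot * Cp * (T2 - T1)
Q = 13 * 2.8 * (78 - 48)
Q = 13 * 2.8 * 30
Q = 1092.0 kJ/hr


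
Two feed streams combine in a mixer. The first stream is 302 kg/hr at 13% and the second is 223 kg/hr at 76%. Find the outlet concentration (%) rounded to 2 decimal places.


Mass balance on solute: F1*x1 + F2*x2 = F3*x3
F3 = F1 + F2 = 302 + 223 = 525 kg/hr
x3 = (F1*x1 + F2*x2)/F3
x3 = (302*0.13 + 223*0.76) / 525
x3 = 39.76%


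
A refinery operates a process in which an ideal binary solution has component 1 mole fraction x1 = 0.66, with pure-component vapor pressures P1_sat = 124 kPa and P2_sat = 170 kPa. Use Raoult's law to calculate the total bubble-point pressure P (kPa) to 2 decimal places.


P = x1*P1_sat + x2*P2_sat
x2 = 1 - x1 = 1 - 0.66 = 0.34
P = 0.66*124 + 0.34*170
P = 81.84 + 57.8
P = 139.64 kPa


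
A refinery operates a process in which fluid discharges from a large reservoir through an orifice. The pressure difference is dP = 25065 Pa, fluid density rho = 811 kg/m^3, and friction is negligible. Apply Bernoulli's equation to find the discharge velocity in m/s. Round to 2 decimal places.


v = sqrt(2*dP/rho)
v = sqrt(2*25065/811)
v = sqrt(61.812577)
v = 7.86 m/s


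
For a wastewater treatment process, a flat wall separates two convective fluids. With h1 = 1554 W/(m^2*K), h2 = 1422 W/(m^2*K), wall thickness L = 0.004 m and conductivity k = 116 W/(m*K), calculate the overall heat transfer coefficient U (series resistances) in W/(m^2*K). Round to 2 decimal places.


1/U = 1/h1 + L/k + 1/h2
1/U = 1/1554 + 0.004/116 + 1/1422
1/U = 0.0006435006 + 3.44828e-05 + 0.0007032349
1/U = 0.0013812183
U = 724.00 W/(m^2*K)


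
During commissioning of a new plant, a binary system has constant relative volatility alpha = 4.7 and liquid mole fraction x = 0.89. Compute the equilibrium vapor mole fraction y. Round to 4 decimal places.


y = alpha*x / (1 + (alpha-1)*x)
y = 4.7*0.89 / (1 + (4.7-1)*0.89)
y = 4.183 / (1 + 3.293)
y = 4.183 / 4.293
y = 0.9744


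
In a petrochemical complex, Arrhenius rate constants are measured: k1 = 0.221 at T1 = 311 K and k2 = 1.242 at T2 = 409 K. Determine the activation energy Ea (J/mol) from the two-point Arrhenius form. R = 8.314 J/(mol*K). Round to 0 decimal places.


Ea = R * ln(k2/k1) / (1/T1 - 1/T2)
ln(k2/k1) = ln(1.242/0.221) = 1.7263156
1/T1 - 1/T2 = 1/311 - 1/409 = 0.000770446309
Ea = 8.314 * 1.7263156 / 0.000770446309
Ea = 18629 J/mol


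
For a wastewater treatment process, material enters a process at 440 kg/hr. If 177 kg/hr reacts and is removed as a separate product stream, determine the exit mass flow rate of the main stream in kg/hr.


Steady-state mass balance on the main outlet: F_out = F_in - F_removed
F_out = 440 - 177
F_out = 263 kg/hr


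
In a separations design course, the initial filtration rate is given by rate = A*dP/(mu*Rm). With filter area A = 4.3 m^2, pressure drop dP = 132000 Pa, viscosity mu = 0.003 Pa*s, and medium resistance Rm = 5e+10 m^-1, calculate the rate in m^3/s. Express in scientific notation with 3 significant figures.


rate = A * dP / (mu * Rm)
rate = 4.3 * 132000 / (0.003 * 5e+10)
rate = 567600.0 / 1.500e+08
rate = 3.78e-03 m^3/s


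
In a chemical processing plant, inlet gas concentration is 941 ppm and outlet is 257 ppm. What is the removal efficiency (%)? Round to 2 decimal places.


Efficiency = (G_in - G_out) / G_in * 100%
Efficiency = (941 - 257) / 941 * 100
Efficiency = 684 / 941 * 100
Efficiency = 72.69%


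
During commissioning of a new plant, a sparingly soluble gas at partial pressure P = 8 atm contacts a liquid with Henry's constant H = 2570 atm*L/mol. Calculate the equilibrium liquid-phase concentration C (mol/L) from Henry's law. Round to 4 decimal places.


C = P / H
C = 8 / 2570
C = 0.0031 mol/L


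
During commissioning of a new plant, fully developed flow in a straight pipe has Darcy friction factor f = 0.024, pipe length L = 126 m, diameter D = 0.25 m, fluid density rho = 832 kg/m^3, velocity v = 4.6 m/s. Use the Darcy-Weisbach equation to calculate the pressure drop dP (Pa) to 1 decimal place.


dP = f * (L/D) * (rho*v^2/2)
dP = 0.024 * (126/0.25) * (832*4.6^2/2)
L/D = 504.0
rho*v^2/2 = 832*21.16/2 = 8802.56
dP = 0.024 * 504.0 * 8802.56
dP = 106475.8 Pa


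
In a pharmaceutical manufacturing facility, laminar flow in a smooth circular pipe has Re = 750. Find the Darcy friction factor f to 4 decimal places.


f = 64 / Re
f = 64 / 750
f = 0.0853


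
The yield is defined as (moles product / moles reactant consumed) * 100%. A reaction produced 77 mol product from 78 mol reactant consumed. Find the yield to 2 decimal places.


Yield = (moles product / moles consumed) * 100%
Yield = (77 / 78) * 100
Yield = 0.9872 * 100
Yield = 98.72%


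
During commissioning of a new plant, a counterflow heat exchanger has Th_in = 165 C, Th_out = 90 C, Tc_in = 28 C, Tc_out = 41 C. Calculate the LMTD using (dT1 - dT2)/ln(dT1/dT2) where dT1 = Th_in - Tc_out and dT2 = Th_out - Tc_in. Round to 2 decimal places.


dT1 = Th_in - Tc_out = 165 - 41 = 124
dT2 = Th_out - Tc_in = 90 - 28 = 62
LMTD = (dT1 - dT2) / ln(dT1/dT2)
LMTD = (124 - 62) / ln(124/62)
LMTD = 89.45 K


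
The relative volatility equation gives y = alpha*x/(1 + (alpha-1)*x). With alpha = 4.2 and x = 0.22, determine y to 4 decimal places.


y = alpha*x / (1 + (alpha-1)*x)
y = 4.2*0.22 / (1 + (4.2-1)*0.22)
y = 0.924 / (1 + 0.704)
y = 0.924 / 1.704
y = 0.5423


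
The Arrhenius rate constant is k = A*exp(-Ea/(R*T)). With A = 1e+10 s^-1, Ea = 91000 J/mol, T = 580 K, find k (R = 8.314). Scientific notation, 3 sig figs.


k = A * exp(-Ea/(R*T))
k = 1e+10 * exp(-91000 / (8.314 * 580))
k = 1e+10 * exp(-18.871368)
k = 6.37e+01


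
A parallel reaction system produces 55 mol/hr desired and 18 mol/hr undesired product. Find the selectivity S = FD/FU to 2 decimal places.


S = desired product rate / undesired product rate
S = 55 / 18
S = 3.06


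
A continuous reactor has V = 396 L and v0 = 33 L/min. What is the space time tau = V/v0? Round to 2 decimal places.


tau = V / v0
tau = 396 / 33
tau = 12.00 min


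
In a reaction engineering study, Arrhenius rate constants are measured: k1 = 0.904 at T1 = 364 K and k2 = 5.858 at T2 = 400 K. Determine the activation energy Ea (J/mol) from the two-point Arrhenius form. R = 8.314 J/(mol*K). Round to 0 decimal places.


Ea = R * ln(k2/k1) / (1/T1 - 1/T2)
ln(k2/k1) = ln(5.858/0.904) = 1.8687342
1/T1 - 1/T2 = 1/364 - 1/400 = 0.000247252747
Ea = 8.314 * 1.8687342 / 0.000247252747
Ea = 62837 J/mol


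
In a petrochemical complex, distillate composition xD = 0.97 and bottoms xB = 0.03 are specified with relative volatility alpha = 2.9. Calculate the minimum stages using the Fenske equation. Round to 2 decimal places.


N_min = ln((xD*(1-xB))/(xB*(1-xD))) / ln(alpha)
Numerator inside ln: 0.9409 / 0.0009 = 1045.444444
ln(1045.444444) = 6.952197
ln(alpha) = ln(2.9) = 1.064711
N_min = 6.952197 / 1.064711 = 6.53


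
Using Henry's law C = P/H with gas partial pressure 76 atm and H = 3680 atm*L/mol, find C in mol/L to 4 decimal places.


C = P / H
C = 76 / 3680
C = 0.0207 mol/L


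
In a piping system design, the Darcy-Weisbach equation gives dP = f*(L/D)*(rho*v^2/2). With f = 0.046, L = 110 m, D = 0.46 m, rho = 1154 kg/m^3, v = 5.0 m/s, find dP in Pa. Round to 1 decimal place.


dP = f * (L/D) * (rho*v^2/2)
dP = 0.046 * (110/0.46) * (1154*5.0^2/2)
L/D = 239.13043478
rho*v^2/2 = 1154*25.0/2 = 14425.0
dP = 0.046 * 239.13043478 * 14425.0
dP = 158675.0 Pa


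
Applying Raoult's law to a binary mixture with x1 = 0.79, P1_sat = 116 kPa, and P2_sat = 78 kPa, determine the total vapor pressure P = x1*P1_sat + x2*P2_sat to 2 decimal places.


P = x1*P1_sat + x2*P2_sat
x2 = 1 - x1 = 1 - 0.79 = 0.21
P = 0.79*116 + 0.21*78
P = 91.64 + 16.38
P = 108.02 kPa


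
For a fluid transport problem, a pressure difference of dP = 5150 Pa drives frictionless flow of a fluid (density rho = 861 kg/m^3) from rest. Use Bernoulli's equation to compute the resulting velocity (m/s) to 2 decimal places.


v = sqrt(2*dP/rho)
v = sqrt(2*5150/861)
v = sqrt(11.962834)
v = 3.46 m/s


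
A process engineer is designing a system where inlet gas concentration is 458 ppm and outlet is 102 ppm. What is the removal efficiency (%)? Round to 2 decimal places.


Efficiency = (G_in - G_out) / G_in * 100%
Efficiency = (458 - 102) / 458 * 100
Efficiency = 356 / 458 * 100
Efficiency = 77.73%


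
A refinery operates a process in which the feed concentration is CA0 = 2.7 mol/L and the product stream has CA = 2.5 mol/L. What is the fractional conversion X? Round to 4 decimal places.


X = (CA0 - CA) / CA0
X = (2.7 - 2.5) / 2.7
X = 0.2 / 2.7
X = 0.0741


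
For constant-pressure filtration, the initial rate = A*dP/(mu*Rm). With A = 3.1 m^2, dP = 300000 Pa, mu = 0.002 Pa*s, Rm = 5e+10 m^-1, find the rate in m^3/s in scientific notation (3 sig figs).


rate = A * dP / (mu * Rm)
rate = 3.1 * 300000 / (0.002 * 5e+10)
rate = 930000.0 / 1.000e+08
rate = 9.30e-03 m^3/s


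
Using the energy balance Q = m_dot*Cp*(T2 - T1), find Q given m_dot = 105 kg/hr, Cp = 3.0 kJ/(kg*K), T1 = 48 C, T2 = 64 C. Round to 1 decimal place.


Q = m_dot * Cp * (T2 - T1)
Q = 105 * 3.0 * (64 - 48)
Q = 105 * 3.0 * 16
Q = 5040.0 kJ/hr


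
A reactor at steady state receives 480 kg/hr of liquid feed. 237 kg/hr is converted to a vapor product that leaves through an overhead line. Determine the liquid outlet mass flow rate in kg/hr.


Steady-state mass balance on the main outlet: F_out = F_in - F_removed
F_out = 480 - 237
F_out = 243 kg/hr


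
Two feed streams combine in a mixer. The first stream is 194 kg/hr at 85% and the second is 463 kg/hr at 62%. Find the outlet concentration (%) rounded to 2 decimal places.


Mass balance on solute: F1*x1 + F2*x2 = F3*x3
F3 = F1 + F2 = 194 + 463 = 657 kg/hr
x3 = (F1*x1 + F2*x2)/F3
x3 = (194*0.85 + 463*0.62) / 657
x3 = 68.79%


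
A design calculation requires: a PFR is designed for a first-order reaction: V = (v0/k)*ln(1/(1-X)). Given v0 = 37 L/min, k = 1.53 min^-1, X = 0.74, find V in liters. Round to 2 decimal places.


V = (v0/k) * ln(1/(1-X))
V = (37/1.53) * ln(1/(1-0.74))
V = 24.183007 * ln(3.846154)
V = 24.183007 * 1.347074
V = 32.58 L


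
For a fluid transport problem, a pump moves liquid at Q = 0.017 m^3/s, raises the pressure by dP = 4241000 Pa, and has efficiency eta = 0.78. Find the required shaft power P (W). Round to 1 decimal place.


P = Q * dP / eta
P = 0.017 * 4241000 / 0.78
P = 72097.0 / 0.78
P = 92432.1 W


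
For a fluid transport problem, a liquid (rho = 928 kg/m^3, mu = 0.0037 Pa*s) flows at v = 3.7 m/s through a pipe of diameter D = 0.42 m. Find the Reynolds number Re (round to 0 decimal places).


Re = rho * v * D / mu
Re = 928 * 3.7 * 0.42 / 0.0037
Re = 1442.112 / 0.0037
Re = 389760


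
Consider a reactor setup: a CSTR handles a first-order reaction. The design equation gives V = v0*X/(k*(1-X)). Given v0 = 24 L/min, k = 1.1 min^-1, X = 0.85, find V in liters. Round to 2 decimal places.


V = v0 * X / (k * (1 - X))
V = 24 * 0.85 / (1.1 * (1 - 0.85))
V = 20.4 / (1.1 * 0.15)
V = 20.4 / 0.165
V = 123.64 L


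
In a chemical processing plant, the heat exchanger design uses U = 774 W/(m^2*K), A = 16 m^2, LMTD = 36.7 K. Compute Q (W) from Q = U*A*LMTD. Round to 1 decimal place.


Q = U * A * LMTD
Q = 774 * 16 * 36.7
Q = 454492.8 W


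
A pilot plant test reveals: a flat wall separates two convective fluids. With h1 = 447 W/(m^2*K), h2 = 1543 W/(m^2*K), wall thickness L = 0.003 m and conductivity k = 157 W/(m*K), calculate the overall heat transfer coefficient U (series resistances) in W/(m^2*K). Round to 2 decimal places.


1/U = 1/h1 + L/k + 1/h2
1/U = 1/447 + 0.003/157 + 1/1543
1/U = 0.0022371365 + 1.91083e-05 + 0.0006480881
1/U = 0.0029043329
U = 344.31 W/(m^2*K)


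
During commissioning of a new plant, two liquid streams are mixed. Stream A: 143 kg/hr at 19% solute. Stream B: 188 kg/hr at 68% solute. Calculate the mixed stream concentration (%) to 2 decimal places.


Mass balance on solute: F1*x1 + F2*x2 = F3*x3
F3 = F1 + F2 = 143 + 188 = 331 kg/hr
x3 = (F1*x1 + F2*x2)/F3
x3 = (143*0.19 + 188*0.68) / 331
x3 = 46.83%


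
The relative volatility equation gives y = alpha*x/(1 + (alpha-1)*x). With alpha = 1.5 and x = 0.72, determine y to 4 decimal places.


y = alpha*x / (1 + (alpha-1)*x)
y = 1.5*0.72 / (1 + (1.5-1)*0.72)
y = 1.08 / (1 + 0.36)
y = 1.08 / 1.36
y = 0.7941


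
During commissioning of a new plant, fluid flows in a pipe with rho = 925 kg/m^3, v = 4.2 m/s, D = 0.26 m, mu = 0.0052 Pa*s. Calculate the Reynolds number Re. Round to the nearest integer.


Re = rho * v * D / mu
Re = 925 * 4.2 * 0.26 / 0.0052
Re = 1010.1 / 0.0052
Re = 194250


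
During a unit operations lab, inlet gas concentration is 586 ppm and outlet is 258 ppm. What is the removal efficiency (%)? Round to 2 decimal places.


Efficiency = (G_in - G_out) / G_in * 100%
Efficiency = (586 - 258) / 586 * 100
Efficiency = 328 / 586 * 100
Efficiency = 55.97%


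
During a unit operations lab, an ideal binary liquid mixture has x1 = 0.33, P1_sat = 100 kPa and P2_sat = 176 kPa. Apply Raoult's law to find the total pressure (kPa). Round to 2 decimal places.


P = x1*P1_sat + x2*P2_sat
x2 = 1 - x1 = 1 - 0.33 = 0.67
P = 0.33*100 + 0.67*176
P = 33.0 + 117.92
P = 150.92 kPa


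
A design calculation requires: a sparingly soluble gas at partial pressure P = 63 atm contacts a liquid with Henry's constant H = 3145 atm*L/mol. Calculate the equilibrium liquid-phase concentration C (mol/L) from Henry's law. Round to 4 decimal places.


C = P / H
C = 63 / 3145
C = 0.0200 mol/L


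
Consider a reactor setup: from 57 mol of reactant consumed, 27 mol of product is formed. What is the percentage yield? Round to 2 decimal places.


Yield = (moles product / moles consumed) * 100%
Yield = (27 / 57) * 100
Yield = 0.4737 * 100
Yield = 47.37%


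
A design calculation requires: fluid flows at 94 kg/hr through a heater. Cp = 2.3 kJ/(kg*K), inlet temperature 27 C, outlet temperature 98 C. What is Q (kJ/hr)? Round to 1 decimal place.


Q = m_dot * Cp * (T2 - T1)
Q = 94 * 2.3 * (98 - 27)
Q = 94 * 2.3 * 71
Q = 15350.2 kJ/hr


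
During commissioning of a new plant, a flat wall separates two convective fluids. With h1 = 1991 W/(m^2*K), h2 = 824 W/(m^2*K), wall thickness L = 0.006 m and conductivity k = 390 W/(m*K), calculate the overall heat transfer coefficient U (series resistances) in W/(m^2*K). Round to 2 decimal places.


1/U = 1/h1 + L/k + 1/h2
1/U = 1/1991 + 0.006/390 + 1/824
1/U = 0.0005022602 + 1.53846e-05 + 0.0012135922
1/U = 0.001731237
U = 577.62 W/(m^2*K)


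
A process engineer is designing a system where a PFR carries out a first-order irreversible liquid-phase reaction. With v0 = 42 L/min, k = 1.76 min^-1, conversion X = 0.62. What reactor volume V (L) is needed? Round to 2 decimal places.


V = (v0/k) * ln(1/(1-X))
V = (42/1.76) * ln(1/(1-0.62))
V = 23.863636 * ln(2.631579)
V = 23.863636 * 0.967584
V = 23.09 L


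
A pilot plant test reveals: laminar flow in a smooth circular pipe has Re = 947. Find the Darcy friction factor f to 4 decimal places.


f = 64 / Re
f = 64 / 947
f = 0.0676


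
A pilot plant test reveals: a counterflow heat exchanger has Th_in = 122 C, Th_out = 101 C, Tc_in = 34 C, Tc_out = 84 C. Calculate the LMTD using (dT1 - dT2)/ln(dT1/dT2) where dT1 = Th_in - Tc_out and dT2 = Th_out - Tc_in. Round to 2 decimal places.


dT1 = Th_in - Tc_out = 122 - 84 = 38
dT2 = Th_out - Tc_in = 101 - 34 = 67
LMTD = (dT1 - dT2) / ln(dT1/dT2)
LMTD = (38 - 67) / ln(38/67)
LMTD = 51.14 K


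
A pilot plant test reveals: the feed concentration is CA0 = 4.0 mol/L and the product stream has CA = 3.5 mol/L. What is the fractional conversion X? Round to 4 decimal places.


X = (CA0 - CA) / CA0
X = (4.0 - 3.5) / 4.0
X = 0.5 / 4.0
X = 0.1250


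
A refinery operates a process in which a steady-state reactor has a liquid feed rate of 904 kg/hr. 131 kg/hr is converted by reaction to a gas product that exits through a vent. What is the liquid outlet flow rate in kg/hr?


Steady-state mass balance on the main outlet: F_out = F_in - F_removed
F_out = 904 - 131
F_out = 773 kg/hr


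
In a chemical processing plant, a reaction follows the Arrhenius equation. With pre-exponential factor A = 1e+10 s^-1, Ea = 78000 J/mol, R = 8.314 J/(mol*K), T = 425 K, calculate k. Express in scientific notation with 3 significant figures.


k = A * exp(-Ea/(R*T))
k = 1e+10 * exp(-78000 / (8.314 * 425))
k = 1e+10 * exp(-22.074743)
k = 2.59e+00


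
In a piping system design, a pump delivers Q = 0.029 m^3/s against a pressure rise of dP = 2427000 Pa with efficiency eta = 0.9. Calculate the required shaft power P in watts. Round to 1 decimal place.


P = Q * dP / eta
P = 0.029 * 2427000 / 0.9
P = 70383.0 / 0.9
P = 78203.3 W


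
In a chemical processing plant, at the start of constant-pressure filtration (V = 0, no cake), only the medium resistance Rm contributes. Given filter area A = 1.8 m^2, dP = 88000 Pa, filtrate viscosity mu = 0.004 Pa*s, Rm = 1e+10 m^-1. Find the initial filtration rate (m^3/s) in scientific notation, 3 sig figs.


rate = A * dP / (mu * Rm)
rate = 1.8 * 88000 / (0.004 * 1e+10)
rate = 158400.0 / 4.000e+07
rate = 3.96e-03 m^3/s


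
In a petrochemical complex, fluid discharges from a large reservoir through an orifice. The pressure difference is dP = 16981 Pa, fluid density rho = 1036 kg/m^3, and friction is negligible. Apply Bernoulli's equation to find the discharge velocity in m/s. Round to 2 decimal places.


v = sqrt(2*dP/rho)
v = sqrt(2*16981/1036)
v = sqrt(32.781853)
v = 5.73 m/s


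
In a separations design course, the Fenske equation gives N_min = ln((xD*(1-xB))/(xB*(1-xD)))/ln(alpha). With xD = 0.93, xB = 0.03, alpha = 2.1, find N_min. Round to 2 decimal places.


N_min = ln((xD*(1-xB))/(xB*(1-xD))) / ln(alpha)
Numerator inside ln: 0.9021 / 0.0021 = 429.571429
ln(429.571429) = 6.062788
ln(alpha) = ln(2.1) = 0.741937
N_min = 6.062788 / 0.741937 = 8.17


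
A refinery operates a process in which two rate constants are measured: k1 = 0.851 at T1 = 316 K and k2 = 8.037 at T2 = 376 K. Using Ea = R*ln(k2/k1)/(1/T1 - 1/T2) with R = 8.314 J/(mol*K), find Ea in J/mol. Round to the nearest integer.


Ea = R * ln(k2/k1) / (1/T1 - 1/T2)
ln(k2/k1) = ln(8.037/0.851) = 2.245399
1/T1 - 1/T2 = 1/316 - 1/376 = 0.000504982494
Ea = 8.314 * 2.245399 / 0.000504982494
Ea = 36968 J/mol


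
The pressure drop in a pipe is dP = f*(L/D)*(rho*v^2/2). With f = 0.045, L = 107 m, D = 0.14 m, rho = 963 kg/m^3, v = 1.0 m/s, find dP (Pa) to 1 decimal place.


dP = f * (L/D) * (rho*v^2/2)
dP = 0.045 * (107/0.14) * (963*1.0^2/2)
L/D = 764.28571429
rho*v^2/2 = 963*1.0/2 = 481.5
dP = 0.045 * 764.28571429 * 481.5
dP = 16560.2 Pa


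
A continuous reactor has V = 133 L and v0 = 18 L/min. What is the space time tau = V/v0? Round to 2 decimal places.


tau = V / v0
tau = 133 / 18
tau = 7.39 min


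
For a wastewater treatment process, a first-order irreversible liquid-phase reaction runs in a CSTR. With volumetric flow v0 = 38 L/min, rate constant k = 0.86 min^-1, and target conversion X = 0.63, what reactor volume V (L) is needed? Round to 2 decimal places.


V = v0 * X / (k * (1 - X))
V = 38 * 0.63 / (0.86 * (1 - 0.63))
V = 23.94 / (0.86 * 0.37)
V = 23.94 / 0.3182
V = 75.24 L


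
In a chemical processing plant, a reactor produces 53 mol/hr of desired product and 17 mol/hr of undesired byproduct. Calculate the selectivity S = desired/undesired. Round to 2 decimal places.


S = desired product rate / undesired product rate
S = 53 / 17
S = 3.12


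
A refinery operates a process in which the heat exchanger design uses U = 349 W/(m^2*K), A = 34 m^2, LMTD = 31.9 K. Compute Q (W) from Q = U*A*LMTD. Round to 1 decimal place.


Q = U * A * LMTD
Q = 349 * 34 * 31.9
Q = 378525.4 W


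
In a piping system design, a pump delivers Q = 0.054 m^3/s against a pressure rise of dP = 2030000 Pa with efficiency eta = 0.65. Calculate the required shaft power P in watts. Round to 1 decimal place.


P = Q * dP / eta
P = 0.054 * 2030000 / 0.65
P = 109620.0 / 0.65
P = 168646.2 W


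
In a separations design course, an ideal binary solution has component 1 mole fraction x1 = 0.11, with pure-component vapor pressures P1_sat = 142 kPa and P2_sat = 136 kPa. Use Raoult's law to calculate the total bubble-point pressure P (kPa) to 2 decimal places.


P = x1*P1_sat + x2*P2_sat
x2 = 1 - x1 = 1 - 0.11 = 0.89
P = 0.11*142 + 0.89*136
P = 15.62 + 121.04
P = 136.66 kPa


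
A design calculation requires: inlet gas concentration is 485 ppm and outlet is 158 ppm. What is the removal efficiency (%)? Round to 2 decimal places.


Efficiency = (G_in - G_out) / G_in * 100%
Efficiency = (485 - 158) / 485 * 100
Efficiency = 327 / 485 * 100
Efficiency = 67.42%


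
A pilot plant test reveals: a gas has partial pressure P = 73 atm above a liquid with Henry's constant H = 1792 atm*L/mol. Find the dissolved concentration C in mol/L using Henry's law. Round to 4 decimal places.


C = P / H
C = 73 / 1792
C = 0.0407 mol/L


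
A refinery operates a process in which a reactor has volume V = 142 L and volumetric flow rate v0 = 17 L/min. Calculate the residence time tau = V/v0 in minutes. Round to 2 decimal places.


tau = V / v0
tau = 142 / 17
tau = 8.35 min


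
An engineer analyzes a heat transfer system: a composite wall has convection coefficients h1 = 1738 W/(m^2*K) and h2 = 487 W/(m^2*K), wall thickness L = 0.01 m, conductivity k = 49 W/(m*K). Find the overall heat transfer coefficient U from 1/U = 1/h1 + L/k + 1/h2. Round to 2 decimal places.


1/U = 1/h1 + L/k + 1/h2
1/U = 1/1738 + 0.01/49 + 1/487
1/U = 0.000575374 + 0.0002040816 + 0.0020533881
1/U = 0.0028328437
U = 353.00 W/(m^2*K)


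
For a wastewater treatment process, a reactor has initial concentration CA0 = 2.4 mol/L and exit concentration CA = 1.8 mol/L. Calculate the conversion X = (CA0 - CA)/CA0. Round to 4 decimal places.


X = (CA0 - CA) / CA0
X = (2.4 - 1.8) / 2.4
X = 0.6 / 2.4
X = 0.2500


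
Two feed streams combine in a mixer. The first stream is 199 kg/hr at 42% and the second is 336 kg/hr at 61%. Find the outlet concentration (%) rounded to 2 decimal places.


Mass balance on solute: F1*x1 + F2*x2 = F3*x3
F3 = F1 + F2 = 199 + 336 = 535 kg/hr
x3 = (F1*x1 + F2*x2)/F3
x3 = (199*0.42 + 336*0.61) / 535
x3 = 53.93%


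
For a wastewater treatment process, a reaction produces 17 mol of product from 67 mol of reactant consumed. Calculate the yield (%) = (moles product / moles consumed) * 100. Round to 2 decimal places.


Yield = (moles product / moles consumed) * 100%
Yield = (17 / 67) * 100
Yield = 0.2537 * 100
Yield = 25.37%


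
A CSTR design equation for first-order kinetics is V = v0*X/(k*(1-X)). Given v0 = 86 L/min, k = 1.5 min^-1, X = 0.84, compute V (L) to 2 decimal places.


V = v0 * X / (k * (1 - X))
V = 86 * 0.84 / (1.5 * (1 - 0.84))
V = 72.24 / (1.5 * 0.16)
V = 72.24 / 0.24
V = 301.00 L


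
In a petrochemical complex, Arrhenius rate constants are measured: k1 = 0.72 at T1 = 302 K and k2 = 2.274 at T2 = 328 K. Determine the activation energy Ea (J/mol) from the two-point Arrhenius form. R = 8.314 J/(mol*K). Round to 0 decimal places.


Ea = R * ln(k2/k1) / (1/T1 - 1/T2)
ln(k2/k1) = ln(2.274/0.72) = 1.1500445
1/T1 - 1/T2 = 1/302 - 1/328 = 0.00026247779
Ea = 8.314 * 1.1500445 / 0.00026247779
Ea = 36428 J/mol


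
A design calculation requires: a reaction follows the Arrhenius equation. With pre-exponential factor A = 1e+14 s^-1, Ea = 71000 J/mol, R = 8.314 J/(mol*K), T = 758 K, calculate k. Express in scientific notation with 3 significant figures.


k = A * exp(-Ea/(R*T))
k = 1e+14 * exp(-71000 / (8.314 * 758))
k = 1e+14 * exp(-11.266243)
k = 1.28e+09
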